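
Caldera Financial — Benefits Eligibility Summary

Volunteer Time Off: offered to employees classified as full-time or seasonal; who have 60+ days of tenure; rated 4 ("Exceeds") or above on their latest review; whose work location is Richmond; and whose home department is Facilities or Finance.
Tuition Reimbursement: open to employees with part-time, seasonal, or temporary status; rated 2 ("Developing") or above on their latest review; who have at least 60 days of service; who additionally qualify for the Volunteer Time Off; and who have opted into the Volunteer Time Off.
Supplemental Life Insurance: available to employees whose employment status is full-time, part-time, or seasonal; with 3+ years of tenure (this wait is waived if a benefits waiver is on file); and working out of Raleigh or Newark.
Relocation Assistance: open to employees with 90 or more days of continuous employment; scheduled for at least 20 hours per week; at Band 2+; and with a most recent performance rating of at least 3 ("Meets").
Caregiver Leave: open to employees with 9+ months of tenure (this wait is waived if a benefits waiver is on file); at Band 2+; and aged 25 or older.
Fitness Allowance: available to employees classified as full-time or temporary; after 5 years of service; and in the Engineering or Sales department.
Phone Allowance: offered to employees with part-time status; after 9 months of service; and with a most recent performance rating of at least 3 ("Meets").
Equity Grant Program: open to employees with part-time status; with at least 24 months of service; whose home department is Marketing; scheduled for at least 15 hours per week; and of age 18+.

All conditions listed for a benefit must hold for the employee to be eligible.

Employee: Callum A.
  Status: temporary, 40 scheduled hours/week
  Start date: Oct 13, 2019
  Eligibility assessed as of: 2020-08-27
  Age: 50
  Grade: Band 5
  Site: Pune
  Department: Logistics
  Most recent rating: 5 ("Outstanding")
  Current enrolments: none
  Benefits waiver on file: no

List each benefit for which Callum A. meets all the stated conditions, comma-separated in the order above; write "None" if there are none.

Service from Oct 13, 2019 to 2020-08-27: 319 days.
Volunteer Time Off — status temporary ✗ (requires full-time or seasonal) → not eligible.
Tuition Reimbursement — status temporary ✓; rating 5 ≥ 2 ✓; service 319 days ≥ 60 days ✓; not eligible for Volunteer Time Off ✗ → not eligible.
Supplemental Life Insurance — status temporary ✗ (requires full-time, part-time, or seasonal) → not eligible.
Relocation Assistance — service 319 days ≥ 90 days ✓; 40 hrs/wk ≥ 20 ✓; grade Band 5 ≥ Band 2 ✓; rating 5 ≥ 3 ✓ → eligible.
Caregiver Leave — no waiver, service 319 days ≥ 9 months (≈270 days) ✓; grade Band 5 ≥ Band 2 ✓; age 50 ≥ 25 ✓ → eligible.
Fitness Allowance — status temporary ✓; service 319 days < 5 years (≈1825 days) ✗ → not eligible.
Phone Allowance — status temporary ✗ (requires part-time) → not eligible.
Equity Grant Program — status temporary ✗ (requires part-time) → not eligible.

Relocation Assistance, Caregiver Leave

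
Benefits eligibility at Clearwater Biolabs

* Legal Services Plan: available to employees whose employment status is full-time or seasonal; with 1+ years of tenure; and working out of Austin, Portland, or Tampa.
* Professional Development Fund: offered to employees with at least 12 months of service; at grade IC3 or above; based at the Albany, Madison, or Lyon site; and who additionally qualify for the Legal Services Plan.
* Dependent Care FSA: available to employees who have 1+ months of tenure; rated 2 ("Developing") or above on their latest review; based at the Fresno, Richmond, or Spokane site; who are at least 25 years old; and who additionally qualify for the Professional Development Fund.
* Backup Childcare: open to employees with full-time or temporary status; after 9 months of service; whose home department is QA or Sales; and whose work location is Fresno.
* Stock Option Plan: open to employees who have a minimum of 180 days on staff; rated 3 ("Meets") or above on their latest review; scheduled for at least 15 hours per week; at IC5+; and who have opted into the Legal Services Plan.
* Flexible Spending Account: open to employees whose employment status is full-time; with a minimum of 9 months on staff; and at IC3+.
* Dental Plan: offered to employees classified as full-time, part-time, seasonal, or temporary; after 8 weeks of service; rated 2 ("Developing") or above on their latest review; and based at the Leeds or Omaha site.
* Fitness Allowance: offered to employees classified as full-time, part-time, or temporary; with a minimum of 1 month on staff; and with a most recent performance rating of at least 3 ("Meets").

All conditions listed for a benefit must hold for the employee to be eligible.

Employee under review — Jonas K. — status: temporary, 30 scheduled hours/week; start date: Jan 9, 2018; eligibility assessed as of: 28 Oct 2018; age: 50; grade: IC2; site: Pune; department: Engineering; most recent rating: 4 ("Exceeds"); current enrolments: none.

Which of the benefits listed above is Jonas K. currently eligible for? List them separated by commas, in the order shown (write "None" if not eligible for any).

Fitness Allowance

Service from Jan 9, 2018 to 28 Oct 2018: 292 days.
Legal Services Plan — status temporary ✗ (requires full-time or seasonal) → not eligible.
Professional Development Fund — service 292 days < 12 months (≈360 days) ✗ → not eligible.
Dependent Care FSA — service 292 days ≥ 1 month (≈30 days) ✓; rating 4 ≥ 2 ✓; site Pune ✗ (not Fresno, Richmond, or Spokane) → not eligible.
Backup Childcare — status temporary ✓; service 292 days ≥ 9 months (≈270 days) ✓; dept Engineering ✗ → not eligible.
Stock Option Plan — service 292 days ≥ 180 days ✓; rating 4 ≥ 3 ✓; 30 hrs/wk ≥ 15 ✓; grade IC2 < IC5 ✗ → not eligible.
Flexible Spending Account — status temporary ✗ (requires full-time) → not eligible.
Dental Plan — status temporary ✓; service 292 days ≥ 8 weeks (≈56 days) ✓; rating 4 ≥ 2 ✓; site Pune ✗ (not Leeds or Omaha) → not eligible.
Fitness Allowance — status temporary ✓; service 292 days ≥ 1 month (≈30 days) ✓; rating 4 ≥ 3 ✓ → eligible.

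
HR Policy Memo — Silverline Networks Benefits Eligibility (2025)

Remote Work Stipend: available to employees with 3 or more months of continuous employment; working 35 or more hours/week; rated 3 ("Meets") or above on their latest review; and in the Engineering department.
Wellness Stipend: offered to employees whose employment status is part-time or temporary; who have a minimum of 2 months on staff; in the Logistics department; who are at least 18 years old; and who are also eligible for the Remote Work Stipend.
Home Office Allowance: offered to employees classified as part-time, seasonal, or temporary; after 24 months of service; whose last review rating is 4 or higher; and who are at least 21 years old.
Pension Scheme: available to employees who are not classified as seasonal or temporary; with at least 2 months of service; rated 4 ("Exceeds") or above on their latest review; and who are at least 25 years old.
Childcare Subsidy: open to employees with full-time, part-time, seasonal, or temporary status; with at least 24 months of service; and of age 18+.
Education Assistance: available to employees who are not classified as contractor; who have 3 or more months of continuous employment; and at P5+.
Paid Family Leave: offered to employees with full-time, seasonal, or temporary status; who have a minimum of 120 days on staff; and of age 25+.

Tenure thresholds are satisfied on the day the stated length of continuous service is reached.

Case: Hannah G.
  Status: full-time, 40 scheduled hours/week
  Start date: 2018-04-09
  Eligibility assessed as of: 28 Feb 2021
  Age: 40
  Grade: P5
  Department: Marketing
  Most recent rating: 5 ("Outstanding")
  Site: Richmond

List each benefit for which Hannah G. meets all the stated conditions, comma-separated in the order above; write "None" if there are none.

Pension Scheme, Childcare Subsidy, Education Assistance, Paid Family Leave

Service from 2018-04-09 to 28 Feb 2021: 1056 days.
Remote Work Stipend — service 1056 days ≥ 3 months (≈90 days) ✓; 40 hrs/wk ≥ 35 ✓; rating 5 ≥ 3 ✓; dept Marketing ✗ → not eligible.
Wellness Stipend — status full-time ✗ (requires part-time or temporary) → not eligible.
Home Office Allowance — status full-time ✗ (requires part-time, seasonal, or temporary) → not eligible.
Pension Scheme — status full-time ✓ (not excluded); service 1056 days ≥ 2 months (≈60 days) ✓; rating 5 ≥ 4 ✓; age 40 ≥ 25 ✓ → eligible.
Childcare Subsidy — status full-time ✓; service 1056 days ≥ 24 months (≈720 days) ✓; age 40 ≥ 18 ✓ → eligible.
Education Assistance — status full-time ✓ (not excluded); service 1056 days ≥ 3 months (≈90 days) ✓; grade P5 ≥ P5 ✓ → eligible.
Paid Family Leave — status full-time ✓; service 1056 days ≥ 120 days ✓; age 40 ≥ 25 ✓ → eligible.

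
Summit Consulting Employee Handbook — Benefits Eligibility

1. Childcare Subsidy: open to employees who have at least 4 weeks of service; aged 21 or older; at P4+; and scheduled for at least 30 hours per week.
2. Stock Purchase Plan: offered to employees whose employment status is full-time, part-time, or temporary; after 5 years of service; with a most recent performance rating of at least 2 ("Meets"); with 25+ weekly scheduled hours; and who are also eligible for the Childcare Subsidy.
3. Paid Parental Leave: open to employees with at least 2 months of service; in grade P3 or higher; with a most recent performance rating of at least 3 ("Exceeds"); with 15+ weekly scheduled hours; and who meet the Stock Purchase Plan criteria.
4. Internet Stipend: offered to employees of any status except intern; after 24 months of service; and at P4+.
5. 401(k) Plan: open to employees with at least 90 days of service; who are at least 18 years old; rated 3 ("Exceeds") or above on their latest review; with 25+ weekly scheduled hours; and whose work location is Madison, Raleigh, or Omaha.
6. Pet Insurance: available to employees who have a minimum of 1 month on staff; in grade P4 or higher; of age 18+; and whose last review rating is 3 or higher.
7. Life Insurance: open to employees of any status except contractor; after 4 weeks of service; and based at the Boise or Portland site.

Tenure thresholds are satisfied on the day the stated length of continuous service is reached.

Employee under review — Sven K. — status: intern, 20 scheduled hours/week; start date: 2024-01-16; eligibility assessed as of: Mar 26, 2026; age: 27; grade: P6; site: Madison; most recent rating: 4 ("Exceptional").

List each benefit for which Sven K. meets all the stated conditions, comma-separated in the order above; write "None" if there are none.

Service from 2024-01-16 to Mar 26, 2026: 800 days.
Childcare Subsidy — service 800 days ≥ 4 weeks (≈28 days) ✓; age 27 ≥ 21 ✓; grade P6 ≥ P4 ✓; 20 hrs/wk < 30 ✗ → not eligible.
Stock Purchase Plan — status intern ✗ (requires full-time, part-time, or temporary) → not eligible.
Paid Parental Leave — service 800 days ≥ 2 months (≈60 days) ✓; grade P6 ≥ P3 ✓; rating 4 ≥ 3 ✓; 20 hrs/wk ≥ 15 ✓; not eligible for Stock Purchase Plan ✗ → not eligible.
Internet Stipend — status intern ✗ (excluded) → not eligible.
401(k) Plan — service 800 days ≥ 90 days ✓; age 27 ≥ 18 ✓; rating 4 ≥ 3 ✓; 20 hrs/wk < 25 ✗ → not eligible.
Pet Insurance — service 800 days ≥ 1 month (≈30 days) ✓; grade P6 ≥ P4 ✓; age 27 ≥ 18 ✓; rating 4 ≥ 3 ✓ → eligible.
Life Insurance — status intern ✓ (not excluded); service 800 days ≥ 4 weeks (≈28 days) ✓; site Madison ✗ (not Boise or Portland) → not eligible.

Pet Insurance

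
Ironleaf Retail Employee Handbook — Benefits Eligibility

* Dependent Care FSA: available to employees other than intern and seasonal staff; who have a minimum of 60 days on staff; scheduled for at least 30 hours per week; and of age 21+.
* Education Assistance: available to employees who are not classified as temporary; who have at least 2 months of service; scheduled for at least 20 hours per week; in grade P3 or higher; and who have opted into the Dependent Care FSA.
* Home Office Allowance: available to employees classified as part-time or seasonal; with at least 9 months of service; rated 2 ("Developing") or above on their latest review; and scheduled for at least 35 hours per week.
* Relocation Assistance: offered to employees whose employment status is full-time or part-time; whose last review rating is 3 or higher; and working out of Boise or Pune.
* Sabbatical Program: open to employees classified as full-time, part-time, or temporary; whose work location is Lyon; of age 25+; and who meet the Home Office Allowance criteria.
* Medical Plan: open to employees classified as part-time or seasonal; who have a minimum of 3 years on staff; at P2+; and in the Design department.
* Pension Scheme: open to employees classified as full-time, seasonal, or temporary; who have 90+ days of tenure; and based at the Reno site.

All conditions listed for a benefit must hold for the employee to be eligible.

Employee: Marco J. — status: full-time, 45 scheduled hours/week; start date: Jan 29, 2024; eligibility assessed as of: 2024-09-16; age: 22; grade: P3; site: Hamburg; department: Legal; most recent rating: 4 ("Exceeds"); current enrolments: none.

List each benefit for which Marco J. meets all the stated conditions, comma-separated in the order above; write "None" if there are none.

Dependent Care FSA

Service from Jan 29, 2024 to 2024-09-16: 231 days.
Dependent Care FSA — status full-time ✓ (not excluded); service 231 days ≥ 60 days ✓; 45 hrs/wk ≥ 30 ✓; age 22 ≥ 21 ✓ → eligible.
Education Assistance — status full-time ✓ (not excluded); service 231 days ≥ 2 months (≈60 days) ✓; 45 hrs/wk ≥ 20 ✓; grade P3 ≥ P3 ✓; not enrolled in Dependent Care FSA ✗ → not eligible.
Home Office Allowance — status full-time ✗ (requires part-time or seasonal) → not eligible.
Relocation Assistance — status full-time ✓; rating 4 ≥ 3 ✓; site Hamburg ✗ (not Boise or Pune) → not eligible.
Sabbatical Program — status full-time ✓; site Hamburg ✗ (not Lyon) → not eligible.
Medical Plan — status full-time ✗ (requires part-time or seasonal) → not eligible.
Pension Scheme — status full-time ✓; service 231 days ≥ 90 days ✓; site Hamburg ✗ (not Reno) → not eligible.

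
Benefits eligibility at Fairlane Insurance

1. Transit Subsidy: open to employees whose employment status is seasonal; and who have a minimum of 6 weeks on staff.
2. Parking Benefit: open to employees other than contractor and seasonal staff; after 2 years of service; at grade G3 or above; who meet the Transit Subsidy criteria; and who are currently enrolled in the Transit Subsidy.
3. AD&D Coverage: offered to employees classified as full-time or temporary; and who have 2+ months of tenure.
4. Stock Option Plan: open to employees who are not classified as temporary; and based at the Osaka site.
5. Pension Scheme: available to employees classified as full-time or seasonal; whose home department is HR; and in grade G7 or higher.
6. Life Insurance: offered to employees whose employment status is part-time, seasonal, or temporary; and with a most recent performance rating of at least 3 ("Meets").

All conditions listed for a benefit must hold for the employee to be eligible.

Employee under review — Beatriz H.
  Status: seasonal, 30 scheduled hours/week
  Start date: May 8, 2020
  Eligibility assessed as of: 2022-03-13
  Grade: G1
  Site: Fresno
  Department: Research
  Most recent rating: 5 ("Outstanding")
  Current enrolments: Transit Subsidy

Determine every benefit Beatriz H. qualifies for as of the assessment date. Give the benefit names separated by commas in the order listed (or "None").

Transit Subsidy, Life Insurance

Service from May 8, 2020 to 2022-03-13: 674 days.
Transit Subsidy — status seasonal ✓; service 674 days ≥ 6 weeks (≈42 days) ✓ → eligible.
Parking Benefit — status seasonal ✗ (excluded) → not eligible.
AD&D Coverage — status seasonal ✗ (requires full-time or temporary) → not eligible.
Stock Option Plan — status seasonal ✓ (not excluded); site Fresno ✗ (not Osaka) → not eligible.
Pension Scheme — status seasonal ✓; dept Research ✗ → not eligible.
Life Insurance — status seasonal ✓; rating 5 ≥ 3 ✓ → eligible.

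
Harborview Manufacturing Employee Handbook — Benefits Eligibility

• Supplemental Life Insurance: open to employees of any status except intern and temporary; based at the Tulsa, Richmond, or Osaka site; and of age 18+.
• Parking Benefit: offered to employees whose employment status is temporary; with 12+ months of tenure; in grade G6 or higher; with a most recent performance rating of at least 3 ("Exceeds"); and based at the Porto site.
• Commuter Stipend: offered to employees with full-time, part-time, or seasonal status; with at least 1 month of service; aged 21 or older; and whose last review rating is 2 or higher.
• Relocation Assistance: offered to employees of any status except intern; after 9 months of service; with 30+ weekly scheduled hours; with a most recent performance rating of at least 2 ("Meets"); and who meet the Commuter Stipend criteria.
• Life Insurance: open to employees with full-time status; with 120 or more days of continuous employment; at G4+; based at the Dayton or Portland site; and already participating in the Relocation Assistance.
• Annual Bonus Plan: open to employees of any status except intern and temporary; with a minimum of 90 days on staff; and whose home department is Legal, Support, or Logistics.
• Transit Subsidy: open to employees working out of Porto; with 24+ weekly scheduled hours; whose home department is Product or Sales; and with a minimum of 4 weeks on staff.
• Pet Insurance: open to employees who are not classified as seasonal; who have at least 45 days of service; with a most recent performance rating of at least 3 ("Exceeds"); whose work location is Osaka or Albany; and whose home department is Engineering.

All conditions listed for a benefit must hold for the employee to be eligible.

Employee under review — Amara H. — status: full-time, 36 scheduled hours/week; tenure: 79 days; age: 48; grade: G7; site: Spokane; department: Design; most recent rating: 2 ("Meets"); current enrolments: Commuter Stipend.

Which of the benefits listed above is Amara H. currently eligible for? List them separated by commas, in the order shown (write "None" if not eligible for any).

Supplemental Life Insurance — status full-time ✓ (not excluded); site Spokane ✗ (not Tulsa, Richmond, or Osaka) → not eligible.
Parking Benefit — status full-time ✗ (requires temporary) → not eligible.
Commuter Stipend — status full-time ✓; service 79 days ≥ 1 month (≈30 days) ✓; age 48 ≥ 21 ✓; rating 2 ≥ 2 ✓ → eligible.
Relocation Assistance — status full-time ✓ (not excluded); service 79 days < 9 months (≈270 days) ✗ → not eligible.
Life Insurance — status full-time ✓; service 79 days < 120 days ✗ → not eligible.
Annual Bonus Plan — status full-time ✓ (not excluded); service 79 days < 90 days ✗ → not eligible.
Transit Subsidy — site Spokane ✗ (not Porto) → not eligible.
Pet Insurance — status full-time ✓ (not excluded); service 79 days ≥ 45 days ✓; rating 2 < 3 ✗ → not eligible.

Commuter Stipend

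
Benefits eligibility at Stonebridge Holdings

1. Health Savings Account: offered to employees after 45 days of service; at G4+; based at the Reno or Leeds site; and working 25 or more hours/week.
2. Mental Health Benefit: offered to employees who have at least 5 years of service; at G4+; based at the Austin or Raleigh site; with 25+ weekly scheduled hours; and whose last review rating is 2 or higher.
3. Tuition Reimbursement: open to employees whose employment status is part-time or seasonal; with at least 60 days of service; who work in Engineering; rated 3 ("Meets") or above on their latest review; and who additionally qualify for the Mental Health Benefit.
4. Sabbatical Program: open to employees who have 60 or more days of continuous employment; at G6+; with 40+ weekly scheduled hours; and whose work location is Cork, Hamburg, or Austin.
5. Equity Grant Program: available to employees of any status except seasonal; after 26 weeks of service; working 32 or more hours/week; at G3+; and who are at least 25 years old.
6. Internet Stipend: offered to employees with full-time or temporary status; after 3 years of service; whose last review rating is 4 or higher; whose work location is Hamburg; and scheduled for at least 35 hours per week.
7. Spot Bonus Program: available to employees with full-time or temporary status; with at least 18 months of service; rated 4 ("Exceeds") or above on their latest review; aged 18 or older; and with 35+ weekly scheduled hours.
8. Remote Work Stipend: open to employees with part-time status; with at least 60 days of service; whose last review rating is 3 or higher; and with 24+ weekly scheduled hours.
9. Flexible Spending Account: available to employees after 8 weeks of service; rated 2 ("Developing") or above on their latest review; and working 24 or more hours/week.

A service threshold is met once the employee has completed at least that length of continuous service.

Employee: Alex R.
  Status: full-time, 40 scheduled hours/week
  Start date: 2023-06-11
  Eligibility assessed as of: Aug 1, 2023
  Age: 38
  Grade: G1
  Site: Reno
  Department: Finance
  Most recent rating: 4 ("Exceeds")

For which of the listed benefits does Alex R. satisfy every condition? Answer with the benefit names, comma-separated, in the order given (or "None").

None

Service from 2023-06-11 to Aug 1, 2023: 51 days.
Health Savings Account — service 51 days ≥ 45 days ✓; grade G1 < G4 ✗ → not eligible.
Mental Health Benefit — service 51 days < 5 years (≈1825 days) ✗ → not eligible.
Tuition Reimbursement — status full-time ✗ (requires part-time or seasonal) → not eligible.
Sabbatical Program — service 51 days < 60 days ✗ → not eligible.
Equity Grant Program — status full-time ✓ (not excluded); service 51 days < 26 weeks (≈182 days) ✗ → not eligible.
Internet Stipend — status full-time ✓; service 51 days < 3 years (≈1095 days) ✗ → not eligible.
Spot Bonus Program — status full-time ✓; service 51 days < 18 months (≈540 days) ✗ → not eligible.
Remote Work Stipend — status full-time ✗ (requires part-time) → not eligible.
Flexible Spending Account — service 51 days < 8 weeks (≈56 days) ✗ → not eligible.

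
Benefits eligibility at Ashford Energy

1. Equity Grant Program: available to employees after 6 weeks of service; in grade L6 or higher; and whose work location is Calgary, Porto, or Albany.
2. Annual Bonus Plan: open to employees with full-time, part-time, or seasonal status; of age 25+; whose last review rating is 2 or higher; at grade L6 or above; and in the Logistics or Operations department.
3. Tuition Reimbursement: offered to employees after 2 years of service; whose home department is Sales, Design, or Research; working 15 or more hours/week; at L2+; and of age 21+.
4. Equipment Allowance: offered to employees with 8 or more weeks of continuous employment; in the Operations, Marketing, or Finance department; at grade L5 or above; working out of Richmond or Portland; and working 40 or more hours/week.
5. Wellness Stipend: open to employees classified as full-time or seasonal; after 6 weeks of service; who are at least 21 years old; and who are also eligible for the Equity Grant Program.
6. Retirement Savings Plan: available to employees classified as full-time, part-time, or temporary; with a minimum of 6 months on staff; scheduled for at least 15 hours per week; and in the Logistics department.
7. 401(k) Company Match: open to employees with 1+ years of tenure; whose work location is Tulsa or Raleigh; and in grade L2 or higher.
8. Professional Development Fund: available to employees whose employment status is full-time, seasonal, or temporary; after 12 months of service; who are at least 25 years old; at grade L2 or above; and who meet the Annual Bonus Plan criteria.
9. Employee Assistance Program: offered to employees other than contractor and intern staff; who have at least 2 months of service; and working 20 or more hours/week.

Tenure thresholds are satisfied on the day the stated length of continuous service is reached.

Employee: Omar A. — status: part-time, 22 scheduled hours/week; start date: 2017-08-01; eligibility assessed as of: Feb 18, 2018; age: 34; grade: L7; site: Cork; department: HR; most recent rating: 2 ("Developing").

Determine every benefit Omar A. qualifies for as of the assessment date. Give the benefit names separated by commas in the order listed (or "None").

Employee Assistance Program

Service from 2017-08-01 to Feb 18, 2018: 201 days.
Equity Grant Program — service 201 days ≥ 6 weeks (≈42 days) ✓; grade L7 ≥ L6 ✓; site Cork ✗ (not Calgary, Porto, or Albany) → not eligible.
Annual Bonus Plan — status part-time ✓; age 34 ≥ 25 ✓; rating 2 ≥ 2 ✓; grade L7 ≥ L6 ✓; dept HR ✗ → not eligible.
Tuition Reimbursement — service 201 days < 2 years (≈730 days) ✗ → not eligible.
Equipment Allowance — service 201 days ≥ 8 weeks (≈56 days) ✓; dept HR ✗ → not eligible.
Wellness Stipend — status part-time ✗ (requires full-time or seasonal) → not eligible.
Retirement Savings Plan — status part-time ✓; service 201 days ≥ 6 months (≈180 days) ✓; 22 hrs/wk ≥ 15 ✓; dept HR ✗ → not eligible.
401(k) Company Match — service 201 days < 1 year (≈365 days) ✗ → not eligible.
Professional Development Fund — status part-time ✗ (requires full-time, seasonal, or temporary) → not eligible.
Employee Assistance Program — status part-time ✓ (not excluded); service 201 days ≥ 2 months (≈60 days) ✓; 22 hrs/wk ≥ 20 ✓ → eligible.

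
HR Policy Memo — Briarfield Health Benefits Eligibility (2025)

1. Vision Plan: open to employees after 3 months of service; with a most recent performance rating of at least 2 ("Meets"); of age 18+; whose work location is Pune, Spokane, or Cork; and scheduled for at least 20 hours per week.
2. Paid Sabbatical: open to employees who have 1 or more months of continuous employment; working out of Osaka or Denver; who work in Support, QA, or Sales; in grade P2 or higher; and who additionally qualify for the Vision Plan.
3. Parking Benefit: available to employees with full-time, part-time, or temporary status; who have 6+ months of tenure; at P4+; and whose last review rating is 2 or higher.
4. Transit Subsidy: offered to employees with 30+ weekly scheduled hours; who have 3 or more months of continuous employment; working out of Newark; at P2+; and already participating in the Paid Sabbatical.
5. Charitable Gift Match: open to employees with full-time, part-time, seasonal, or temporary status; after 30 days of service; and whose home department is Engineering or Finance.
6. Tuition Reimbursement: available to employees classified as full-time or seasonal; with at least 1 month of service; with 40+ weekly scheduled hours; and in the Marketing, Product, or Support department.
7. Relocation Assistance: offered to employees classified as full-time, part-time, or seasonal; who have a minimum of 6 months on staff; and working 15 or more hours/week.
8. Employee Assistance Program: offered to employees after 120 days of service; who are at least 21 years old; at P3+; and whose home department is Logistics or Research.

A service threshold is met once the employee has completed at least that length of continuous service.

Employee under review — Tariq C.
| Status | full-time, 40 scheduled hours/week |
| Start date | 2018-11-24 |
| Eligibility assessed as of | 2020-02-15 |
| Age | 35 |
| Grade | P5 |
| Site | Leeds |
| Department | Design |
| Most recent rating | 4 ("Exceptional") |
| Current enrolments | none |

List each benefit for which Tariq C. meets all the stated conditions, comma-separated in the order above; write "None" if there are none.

Parking Benefit, Relocation Assistance

Service from 2018-11-24 to 2020-02-15: 448 days.
Vision Plan — service 448 days ≥ 3 months (≈90 days) ✓; rating 4 ≥ 2 ✓; age 35 ≥ 18 ✓; site Leeds ✗ (not Pune, Spokane, or Cork) → not eligible.
Paid Sabbatical — service 448 days ≥ 1 month (≈30 days) ✓; site Leeds ✗ (not Osaka or Denver) → not eligible.
Parking Benefit — status full-time ✓; service 448 days ≥ 6 months (≈180 days) ✓; grade P5 ≥ P4 ✓; rating 4 ≥ 2 ✓ → eligible.
Transit Subsidy — 40 hrs/wk ≥ 30 ✓; service 448 days ≥ 3 months (≈90 days) ✓; site Leeds ✗ (not Newark) → not eligible.
Charitable Gift Match — status full-time ✓; service 448 days ≥ 30 days ✓; dept Design ✗ → not eligible.
Tuition Reimbursement — status full-time ✓; service 448 days ≥ 1 month (≈30 days) ✓; 40 hrs/wk ≥ 40 ✓; dept Design ✗ → not eligible.
Relocation Assistance — status full-time ✓; service 448 days ≥ 6 months (≈180 days) ✓; 40 hrs/wk ≥ 15 ✓ → eligible.
Employee Assistance Program — service 448 days ≥ 120 days ✓; age 35 ≥ 21 ✓; grade P5 ≥ P3 ✓; dept Design ✗ → not eligible.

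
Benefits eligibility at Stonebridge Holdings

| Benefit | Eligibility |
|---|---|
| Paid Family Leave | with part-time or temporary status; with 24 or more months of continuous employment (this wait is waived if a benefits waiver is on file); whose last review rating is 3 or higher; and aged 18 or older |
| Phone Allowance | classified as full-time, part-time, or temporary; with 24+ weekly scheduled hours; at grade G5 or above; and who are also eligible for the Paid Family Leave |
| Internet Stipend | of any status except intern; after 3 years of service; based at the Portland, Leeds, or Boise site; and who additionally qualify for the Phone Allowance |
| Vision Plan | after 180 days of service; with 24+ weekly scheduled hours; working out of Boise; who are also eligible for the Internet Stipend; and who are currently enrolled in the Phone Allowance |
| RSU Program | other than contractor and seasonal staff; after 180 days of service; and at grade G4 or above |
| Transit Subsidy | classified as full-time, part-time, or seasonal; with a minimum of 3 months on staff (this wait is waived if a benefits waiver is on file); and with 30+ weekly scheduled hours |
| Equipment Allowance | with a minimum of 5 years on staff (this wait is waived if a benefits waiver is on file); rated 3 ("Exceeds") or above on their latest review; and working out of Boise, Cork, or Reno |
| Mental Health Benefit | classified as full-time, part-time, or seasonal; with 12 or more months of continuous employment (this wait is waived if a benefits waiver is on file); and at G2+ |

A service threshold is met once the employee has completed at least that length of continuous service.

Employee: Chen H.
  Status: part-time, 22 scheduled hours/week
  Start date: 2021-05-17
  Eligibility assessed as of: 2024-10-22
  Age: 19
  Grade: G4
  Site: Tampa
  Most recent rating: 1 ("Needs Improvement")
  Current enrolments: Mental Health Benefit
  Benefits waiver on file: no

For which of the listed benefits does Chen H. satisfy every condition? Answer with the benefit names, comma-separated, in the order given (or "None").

RSU Program, Mental Health Benefit

Service from 2021-05-17 to 2024-10-22: 1254 days.
Paid Family Leave — status part-time ✓; no waiver, service 1254 days ≥ 24 months (≈720 days) ✓; rating 1 < 3 ✗ → not eligible.
Phone Allowance — status part-time ✓; 22 hrs/wk < 24 ✗ → not eligible.
Internet Stipend — status part-time ✓ (not excluded); service 1254 days ≥ 3 years (≈1095 days) ✓; site Tampa ✗ (not Portland, Leeds, or Boise) → not eligible.
Vision Plan — service 1254 days ≥ 180 days ✓; 22 hrs/wk < 24 ✗ → not eligible.
RSU Program — status part-time ✓ (not excluded); service 1254 days ≥ 180 days ✓; grade G4 ≥ G4 ✓ → eligible.
Transit Subsidy — status part-time ✓; no waiver, service 1254 days ≥ 3 months (≈90 days) ✓; 22 hrs/wk < 30 ✗ → not eligible.
Equipment Allowance — no waiver, service 1254 days < 5 years (≈1825 days) ✗ → not eligible.
Mental Health Benefit — status part-time ✓; no waiver, service 1254 days ≥ 12 months (≈360 days) ✓; grade G4 ≥ G2 ✓ → eligible.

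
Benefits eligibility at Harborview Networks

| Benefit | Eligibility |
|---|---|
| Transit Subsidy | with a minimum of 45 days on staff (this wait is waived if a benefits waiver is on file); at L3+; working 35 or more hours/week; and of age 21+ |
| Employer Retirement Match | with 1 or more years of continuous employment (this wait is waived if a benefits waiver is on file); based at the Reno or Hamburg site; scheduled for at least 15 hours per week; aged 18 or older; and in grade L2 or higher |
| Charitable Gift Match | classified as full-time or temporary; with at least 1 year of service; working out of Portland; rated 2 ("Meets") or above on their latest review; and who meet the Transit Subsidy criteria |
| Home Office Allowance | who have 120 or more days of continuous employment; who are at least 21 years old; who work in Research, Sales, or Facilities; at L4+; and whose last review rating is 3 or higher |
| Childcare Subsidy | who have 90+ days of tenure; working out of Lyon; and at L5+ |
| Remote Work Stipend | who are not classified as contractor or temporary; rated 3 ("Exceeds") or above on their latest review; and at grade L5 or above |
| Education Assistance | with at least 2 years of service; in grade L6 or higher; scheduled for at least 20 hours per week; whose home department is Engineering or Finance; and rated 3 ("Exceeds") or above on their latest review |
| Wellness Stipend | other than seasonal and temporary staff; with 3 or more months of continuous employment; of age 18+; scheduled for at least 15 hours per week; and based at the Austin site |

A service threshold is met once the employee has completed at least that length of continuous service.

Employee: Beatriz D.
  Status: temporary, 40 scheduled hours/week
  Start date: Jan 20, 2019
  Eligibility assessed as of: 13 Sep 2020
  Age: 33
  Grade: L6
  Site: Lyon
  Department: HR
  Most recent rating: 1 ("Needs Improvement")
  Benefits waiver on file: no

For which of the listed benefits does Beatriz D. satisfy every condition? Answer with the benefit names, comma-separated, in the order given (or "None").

Transit Subsidy, Childcare Subsidy

Service from Jan 20, 2019 to 13 Sep 2020: 602 days.
Transit Subsidy — no waiver, service 602 days ≥ 45 days ✓; grade L6 ≥ L3 ✓; 40 hrs/wk ≥ 35 ✓; age 33 ≥ 21 ✓ → eligible.
Employer Retirement Match — no waiver, service 602 days ≥ 1 year (≈365 days) ✓; site Lyon ✗ (not Reno or Hamburg) → not eligible.
Charitable Gift Match — status temporary ✓; service 602 days ≥ 1 year (≈365 days) ✓; site Lyon ✗ (not Portland) → not eligible.
Home Office Allowance — service 602 days ≥ 120 days ✓; age 33 ≥ 21 ✓; dept HR ✗ → not eligible.
Childcare Subsidy — service 602 days ≥ 90 days ✓; site Lyon ✓; grade L6 ≥ L5 ✓ → eligible.
Remote Work Stipend — status temporary ✗ (excluded) → not eligible.
Education Assistance — service 602 days < 2 years (≈730 days) ✗ → not eligible.
Wellness Stipend — status temporary ✗ (excluded) → not eligible.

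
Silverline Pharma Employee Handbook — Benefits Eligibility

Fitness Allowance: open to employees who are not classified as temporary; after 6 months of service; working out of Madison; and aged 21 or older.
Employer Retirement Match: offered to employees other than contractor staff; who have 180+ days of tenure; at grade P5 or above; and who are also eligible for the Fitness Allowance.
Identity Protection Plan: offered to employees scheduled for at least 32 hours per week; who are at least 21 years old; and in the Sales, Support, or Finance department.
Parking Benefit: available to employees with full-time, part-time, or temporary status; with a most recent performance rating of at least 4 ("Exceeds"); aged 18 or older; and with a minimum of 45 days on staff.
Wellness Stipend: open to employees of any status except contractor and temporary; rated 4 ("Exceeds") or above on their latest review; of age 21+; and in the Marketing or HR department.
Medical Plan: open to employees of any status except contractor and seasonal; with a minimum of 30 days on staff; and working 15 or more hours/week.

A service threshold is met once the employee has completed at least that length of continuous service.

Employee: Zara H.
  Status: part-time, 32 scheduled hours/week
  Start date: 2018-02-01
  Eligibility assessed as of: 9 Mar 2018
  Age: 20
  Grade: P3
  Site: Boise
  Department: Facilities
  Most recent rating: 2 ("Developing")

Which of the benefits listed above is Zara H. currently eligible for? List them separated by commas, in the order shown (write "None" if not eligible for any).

Medical Plan

Service from 2018-02-01 to 9 Mar 2018: 36 days.
Fitness Allowance — status part-time ✓ (not excluded); service 36 days < 6 months (≈180 days) ✗ → not eligible.
Employer Retirement Match — status part-time ✓ (not excluded); service 36 days < 180 days ✗ → not eligible.
Identity Protection Plan — 32 hrs/wk ≥ 32 ✓; age 20 < 21 ✗ → not eligible.
Parking Benefit — status part-time ✓; rating 2 < 4 ✗ → not eligible.
Wellness Stipend — status part-time ✓ (not excluded); rating 2 < 4 ✗ → not eligible.
Medical Plan — status part-time ✓ (not excluded); service 36 days ≥ 30 days ✓; 32 hrs/wk ≥ 15 ✓ → eligible.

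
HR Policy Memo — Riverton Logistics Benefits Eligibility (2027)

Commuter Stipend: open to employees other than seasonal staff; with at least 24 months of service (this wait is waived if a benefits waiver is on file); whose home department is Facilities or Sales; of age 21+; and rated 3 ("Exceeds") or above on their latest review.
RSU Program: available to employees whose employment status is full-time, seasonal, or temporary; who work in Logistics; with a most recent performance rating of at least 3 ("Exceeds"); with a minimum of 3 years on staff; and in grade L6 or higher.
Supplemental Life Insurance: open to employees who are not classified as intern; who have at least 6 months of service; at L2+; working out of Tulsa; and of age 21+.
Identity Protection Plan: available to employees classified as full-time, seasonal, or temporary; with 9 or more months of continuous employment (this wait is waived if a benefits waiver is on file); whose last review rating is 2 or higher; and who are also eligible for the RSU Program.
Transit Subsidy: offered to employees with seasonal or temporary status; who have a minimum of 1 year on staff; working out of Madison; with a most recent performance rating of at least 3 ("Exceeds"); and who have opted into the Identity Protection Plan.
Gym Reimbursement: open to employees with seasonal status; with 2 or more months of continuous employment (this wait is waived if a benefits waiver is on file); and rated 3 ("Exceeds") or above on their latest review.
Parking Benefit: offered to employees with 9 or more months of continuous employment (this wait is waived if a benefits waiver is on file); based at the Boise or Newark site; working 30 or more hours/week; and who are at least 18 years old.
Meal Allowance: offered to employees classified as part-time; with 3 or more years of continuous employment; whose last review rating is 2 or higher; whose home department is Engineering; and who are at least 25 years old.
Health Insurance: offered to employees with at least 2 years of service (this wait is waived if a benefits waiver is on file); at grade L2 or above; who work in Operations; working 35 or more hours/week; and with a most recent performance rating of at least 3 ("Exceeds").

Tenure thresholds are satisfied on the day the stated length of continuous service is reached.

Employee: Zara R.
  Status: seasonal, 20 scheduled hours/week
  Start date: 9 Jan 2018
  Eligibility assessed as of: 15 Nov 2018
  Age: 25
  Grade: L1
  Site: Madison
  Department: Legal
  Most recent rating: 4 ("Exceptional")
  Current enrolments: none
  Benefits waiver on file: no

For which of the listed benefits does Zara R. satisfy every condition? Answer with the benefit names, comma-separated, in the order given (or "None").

Gym Reimbursement

Service from 9 Jan 2018 to 15 Nov 2018: 310 days.
Commuter Stipend — status seasonal ✗ (excluded) → not eligible.
RSU Program — status seasonal ✓; dept Legal ✗ → not eligible.
Supplemental Life Insurance — status seasonal ✓ (not excluded); service 310 days ≥ 6 months (≈180 days) ✓; grade L1 < L2 ✗ → not eligible.
Identity Protection Plan — status seasonal ✓; no waiver, service 310 days ≥ 9 months (≈270 days) ✓; rating 4 ≥ 2 ✓; not eligible for RSU Program ✗ → not eligible.
Transit Subsidy — status seasonal ✓; service 310 days < 1 year (≈365 days) ✗ → not eligible.
Gym Reimbursement — status seasonal ✓; no waiver, service 310 days ≥ 2 months (≈60 days) ✓; rating 4 ≥ 3 ✓ → eligible.
Parking Benefit — no waiver, service 310 days ≥ 9 months (≈270 days) ✓; site Madison ✗ (not Boise or Newark) → not eligible.
Meal Allowance — status seasonal ✗ (requires part-time) → not eligible.
Health Insurance — no waiver, service 310 days < 2 years (≈730 days) ✗ → not eligible.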